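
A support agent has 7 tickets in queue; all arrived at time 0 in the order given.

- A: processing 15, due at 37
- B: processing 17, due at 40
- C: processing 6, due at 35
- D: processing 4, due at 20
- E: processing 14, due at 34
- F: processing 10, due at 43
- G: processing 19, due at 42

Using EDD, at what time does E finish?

EDD (increasing due date): D E C A B G F.
D: 0→4
E: 4→18

18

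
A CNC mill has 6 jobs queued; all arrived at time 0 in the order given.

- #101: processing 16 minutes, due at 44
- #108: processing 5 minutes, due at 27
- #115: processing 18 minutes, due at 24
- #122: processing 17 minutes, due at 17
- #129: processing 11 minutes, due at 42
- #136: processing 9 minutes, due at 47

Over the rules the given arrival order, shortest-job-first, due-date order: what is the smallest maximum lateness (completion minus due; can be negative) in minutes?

FIFO (arrival order): #101 #108 #115 #122 #129 #136.
#101: 0→16, due 44, lateness -28
#108: 16→21, due 27, lateness -6
#115: 21→39, due 24, lateness 15
#122: 39→56, due 17, lateness 39
#129: 56→67, due 42, lateness 25
#136: 67→76, due 47, lateness 29
Maximum = 39.
SPT (increasing processing time): #108 #136 #129 #101 #122 #115.
#108: 0→5, due 27, lateness -22
#136: 5→14, due 47, lateness -33
#129: 14→25, due 42, lateness -17
#101: 25→41, due 44, lateness -3
#122: 41→58, due 17, lateness 41
#115: 58→76, due 24, lateness 52
Maximum = 52.
EDD (increasing due date): #122 #115 #108 #129 #101 #136.
#122: 0→17, due 17, lateness 0
#115: 17→35, due 24, lateness 11
#108: 35→40, due 27, lateness 13
#129: 40→51, due 42, lateness 9
#101: 51→67, due 44, lateness 23
#136: 67→76, due 47, lateness 29
Maximum = 29.
FIFO 39, SPT 52, EDD 29 → minimum 29.

29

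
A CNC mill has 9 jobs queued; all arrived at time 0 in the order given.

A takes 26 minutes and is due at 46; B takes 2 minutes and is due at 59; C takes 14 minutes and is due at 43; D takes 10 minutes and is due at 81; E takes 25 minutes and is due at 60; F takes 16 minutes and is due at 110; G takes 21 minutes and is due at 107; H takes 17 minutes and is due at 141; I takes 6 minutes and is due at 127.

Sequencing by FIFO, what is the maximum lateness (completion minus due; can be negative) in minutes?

FIFO (arrival order): A B C D E F G H I.
A: 0→26, due 46, lateness -20
B: 26→28, due 59, lateness -31
C: 28→42, due 43, lateness -1
D: 42→52, due 81, lateness -29
E: 52→77, due 60, lateness 17
F: 77→93, due 110, lateness -17
G: 93→114, due 107, lateness 7
H: 114→131, due 141, lateness -10
I: 131→137, due 127, lateness 10
Maximum = 17.

17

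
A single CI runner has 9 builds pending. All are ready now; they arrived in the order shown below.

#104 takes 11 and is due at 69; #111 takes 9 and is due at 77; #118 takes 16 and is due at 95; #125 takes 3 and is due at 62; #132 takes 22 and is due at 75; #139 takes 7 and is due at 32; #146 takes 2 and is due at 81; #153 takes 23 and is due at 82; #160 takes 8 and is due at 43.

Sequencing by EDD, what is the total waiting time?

EDD (increasing due date): #139 #160 #125 #104 #132 #111 #146 #153 #118.
#139: waits 0, runs 0→7
#160: waits 7, runs 7→15
#125: waits 15, runs 15→18
#104: waits 18, runs 18→29
#132: waits 29, runs 29→51
#111: waits 51, runs 51→60
#146: waits 60, runs 60→62
#153: waits 62, runs 62→85
#118: waits 85, runs 85→101
Sum = 0+7+15+18+29+51+60+62+85 = 327.

327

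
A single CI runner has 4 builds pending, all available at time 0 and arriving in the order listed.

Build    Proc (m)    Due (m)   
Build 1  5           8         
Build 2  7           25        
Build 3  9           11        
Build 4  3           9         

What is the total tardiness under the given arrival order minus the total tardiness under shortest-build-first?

FIFO (arrival order): Build 1 Build 2 Build 3 Build 4.
Build 1: 0→5, due 8, tardiness 0
Build 2: 5→12, due 25, tardiness 0
Build 3: 12→21, due 11, tardiness 10
Build 4: 21→24, due 9, tardiness 15
Sum = 0+0+10+15 = 25.
SPT (increasing processing time): Build 4 Build 1 Build 2 Build 3.
Build 4: 0→3, due 9, tardiness 0
Build 1: 3→8, due 8, tardiness 0
Build 2: 8→15, due 25, tardiness 0
Build 3: 15→24, due 11, tardiness 13
Sum = 0+0+0+13 = 13.
Difference = 25 − 13 = 12.

12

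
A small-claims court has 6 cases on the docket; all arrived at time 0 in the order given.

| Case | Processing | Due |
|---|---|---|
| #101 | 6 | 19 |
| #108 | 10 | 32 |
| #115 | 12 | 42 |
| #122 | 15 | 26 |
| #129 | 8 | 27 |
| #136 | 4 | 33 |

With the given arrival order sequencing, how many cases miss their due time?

FIFO (arrival order): #101 #108 #115 #122 #129 #136.
#101: 0→6, due 19, tardiness 0
#108: 6→16, due 32, tardiness 0
#115: 16→28, due 42, tardiness 0
#122: 28→43, due 26, tardiness 17
#129: 43→51, due 27, tardiness 24
#136: 51→55, due 33, tardiness 22
Late cases: 3.

3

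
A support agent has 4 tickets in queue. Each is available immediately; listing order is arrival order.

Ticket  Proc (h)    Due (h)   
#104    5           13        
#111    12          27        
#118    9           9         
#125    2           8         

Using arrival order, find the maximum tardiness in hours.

FIFO (arrival order): #104 #111 #118 #125.
#104: 0→5, due 13, tardiness 0
#111: 5→17, due 27, tardiness 0
#118: 17→26, due 9, tardiness 17
#125: 26→28, due 8, tardiness 20
Maximum = 20.

20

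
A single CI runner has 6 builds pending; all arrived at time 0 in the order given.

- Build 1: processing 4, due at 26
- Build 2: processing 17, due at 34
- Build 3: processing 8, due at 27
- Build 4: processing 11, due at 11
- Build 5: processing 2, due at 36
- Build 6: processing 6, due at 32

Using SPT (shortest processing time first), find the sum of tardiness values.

SPT (increasing processing time): Build 5 Build 1 Build 6 Build 3 Build 4 Build 2.
Build 5: 0→2, due 36, tardiness 0
Build 1: 2→6, due 26, tardiness 0
Build 6: 6→12, due 32, tardiness 0
Build 3: 12→20, due 27, tardiness 0
Build 4: 20→31, due 11, tardiness 20
Build 2: 31→48, due 34, tardiness 14
Sum = 0+0+0+0+20+14 = 34.

34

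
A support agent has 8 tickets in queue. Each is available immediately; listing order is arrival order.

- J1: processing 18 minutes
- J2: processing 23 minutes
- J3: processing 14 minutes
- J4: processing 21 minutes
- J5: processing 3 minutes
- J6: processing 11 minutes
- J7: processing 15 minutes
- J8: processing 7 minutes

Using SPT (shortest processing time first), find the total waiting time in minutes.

SPT (increasing processing time): J5 J8 J6 J3 J7 J1 J4 J2.
J5: waits 0, runs 0→3
J8: waits 3, runs 3→10
J6: waits 10, runs 10→21
J3: waits 21, runs 21→35
J7: waits 35, runs 35→50
J1: waits 50, runs 50→68
J4: waits 68, runs 68→89
J2: waits 89, runs 89→112
Sum = 0+3+10+21+35+50+68+89 = 276.

276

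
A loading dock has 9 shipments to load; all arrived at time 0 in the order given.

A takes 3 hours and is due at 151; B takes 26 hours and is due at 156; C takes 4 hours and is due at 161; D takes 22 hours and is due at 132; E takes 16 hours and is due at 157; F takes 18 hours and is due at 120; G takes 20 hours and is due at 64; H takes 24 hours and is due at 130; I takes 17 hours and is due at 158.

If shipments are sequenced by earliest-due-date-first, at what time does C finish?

EDD (increasing due date): G F H D A B E I C.
G: 0→20
F: 20→38
H: 38→62
D: 62→84
A: 84→87
B: 87→113
E: 113→129
I: 129→146
C: 146→150

150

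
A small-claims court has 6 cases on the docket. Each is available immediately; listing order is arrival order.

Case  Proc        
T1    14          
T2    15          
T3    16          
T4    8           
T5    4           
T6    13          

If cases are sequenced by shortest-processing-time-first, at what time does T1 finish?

39

SPT (increasing processing time): T5 T4 T6 T1 T2 T3.
T5: 0→4
T4: 4→12
T6: 12→25
T1: 25→39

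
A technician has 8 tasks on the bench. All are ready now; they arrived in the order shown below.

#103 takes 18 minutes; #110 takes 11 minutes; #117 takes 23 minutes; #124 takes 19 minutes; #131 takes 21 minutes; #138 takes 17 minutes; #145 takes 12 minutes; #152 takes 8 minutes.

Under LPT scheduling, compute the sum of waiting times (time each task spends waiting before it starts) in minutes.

540

LPT (decreasing processing time): #117 #131 #124 #103 #138 #145 #110 #152.
#117: waits 0, runs 0→23
#131: waits 23, runs 23→44
#124: waits 44, runs 44→63
#103: waits 63, runs 63→81
#138: waits 81, runs 81→98
#145: waits 98, runs 98→110
#110: waits 110, runs 110→121
#152: waits 121, runs 121→129
Sum = 0+23+44+63+81+98+110+121 = 540.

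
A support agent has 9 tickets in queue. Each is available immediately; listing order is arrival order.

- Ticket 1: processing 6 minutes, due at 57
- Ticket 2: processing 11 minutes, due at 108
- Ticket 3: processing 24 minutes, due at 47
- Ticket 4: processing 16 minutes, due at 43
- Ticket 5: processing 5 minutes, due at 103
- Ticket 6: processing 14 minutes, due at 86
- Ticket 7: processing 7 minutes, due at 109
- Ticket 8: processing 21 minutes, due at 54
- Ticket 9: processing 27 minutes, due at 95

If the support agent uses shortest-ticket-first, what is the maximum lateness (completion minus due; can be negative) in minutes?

57

SPT (increasing processing time): Ticket 5 Ticket 1 Ticket 7 Ticket 2 Ticket 6 Ticket 4 Ticket 8 Ticket 3 Ticket 9.
Ticket 5: 0→5, due 103, lateness -98
Ticket 1: 5→11, due 57, lateness -46
Ticket 7: 11→18, due 109, lateness -91
Ticket 2: 18→29, due 108, lateness -79
Ticket 6: 29→43, due 86, lateness -43
Ticket 4: 43→59, due 43, lateness 16
Ticket 8: 59→80, due 54, lateness 26
Ticket 3: 80→104, due 47, lateness 57
Ticket 9: 104→131, due 95, lateness 36
Maximum = 57.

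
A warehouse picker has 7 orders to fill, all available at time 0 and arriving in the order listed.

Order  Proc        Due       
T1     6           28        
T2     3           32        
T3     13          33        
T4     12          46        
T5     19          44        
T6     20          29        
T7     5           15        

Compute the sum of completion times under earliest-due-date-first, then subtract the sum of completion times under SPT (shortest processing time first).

EDD (increasing due date): T7 T1 T6 T2 T3 T5 T4.
T7: 0→5
T1: 5→11
T6: 11→31
T2: 31→34
T3: 34→47
T5: 47→66
T4: 66→78
Sum = 5+11+31+34+47+66+78 = 272.
SPT (increasing processing time): T2 T7 T1 T4 T3 T5 T6.
T2: 0→3
T7: 3→8
T1: 8→14
T4: 14→26
T3: 26→39
T5: 39→58
T6: 58→78
Sum = 3+8+14+26+39+58+78 = 226.
Difference = 272 − 226 = 46.

46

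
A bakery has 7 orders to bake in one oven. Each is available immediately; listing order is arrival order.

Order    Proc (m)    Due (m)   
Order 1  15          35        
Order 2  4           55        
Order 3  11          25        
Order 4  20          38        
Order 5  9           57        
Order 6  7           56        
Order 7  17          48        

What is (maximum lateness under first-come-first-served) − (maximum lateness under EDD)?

9

FIFO (arrival order): Order 1 Order 2 Order 3 Order 4 Order 5 Order 6 Order 7.
Order 1: 0→15, due 35, lateness -20
Order 2: 15→19, due 55, lateness -36
Order 3: 19→30, due 25, lateness 5
Order 4: 30→50, due 38, lateness 12
Order 5: 50→59, due 57, lateness 2
Order 6: 59→66, due 56, lateness 10
Order 7: 66→83, due 48, lateness 35
Maximum = 35.
EDD (increasing due date): Order 3 Order 1 Order 4 Order 7 Order 2 Order 6 Order 5.
Order 3: 0→11, due 25, lateness -14
Order 1: 11→26, due 35, lateness -9
Order 4: 26→46, due 38, lateness 8
Order 7: 46→63, due 48, lateness 15
Order 2: 63→67, due 55, lateness 12
Order 6: 67→74, due 56, lateness 18
Order 5: 74→83, due 57, lateness 26
Maximum = 26.
Difference = 35 − 26 = 9.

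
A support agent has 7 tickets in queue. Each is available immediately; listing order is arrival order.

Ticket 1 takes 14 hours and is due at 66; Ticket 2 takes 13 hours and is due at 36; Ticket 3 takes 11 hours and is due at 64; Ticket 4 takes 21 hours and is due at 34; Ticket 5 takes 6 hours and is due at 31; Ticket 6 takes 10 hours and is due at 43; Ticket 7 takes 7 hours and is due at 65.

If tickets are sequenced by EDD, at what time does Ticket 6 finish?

EDD (increasing due date): Ticket 5 Ticket 4 Ticket 2 Ticket 6 Ticket 3 Ticket 7 Ticket 1.
Ticket 5: 0→6
Ticket 4: 6→27
Ticket 2: 27→40
Ticket 6: 40→50

50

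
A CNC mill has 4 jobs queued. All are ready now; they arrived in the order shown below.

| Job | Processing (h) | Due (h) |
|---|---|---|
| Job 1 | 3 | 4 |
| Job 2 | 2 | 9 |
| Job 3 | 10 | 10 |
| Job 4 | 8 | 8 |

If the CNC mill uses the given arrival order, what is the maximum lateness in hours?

FIFO (arrival order): Job 1 Job 2 Job 3 Job 4.
Job 1: 0→3, due 4, lateness -1
Job 2: 3→5, due 9, lateness -4
Job 3: 5→15, due 10, lateness 5
Job 4: 15→23, due 8, lateness 15
Maximum = 15.

15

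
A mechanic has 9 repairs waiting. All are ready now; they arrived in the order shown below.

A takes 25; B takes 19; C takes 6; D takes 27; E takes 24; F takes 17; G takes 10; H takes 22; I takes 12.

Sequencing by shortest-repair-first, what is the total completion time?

SPT (increasing processing time): C G I F B H E A D.
C: 0→6
G: 6→16
I: 16→28
F: 28→45
B: 45→64
H: 64→86
E: 86→110
A: 110→135
D: 135→162
Sum = 6+16+28+45+64+86+110+135+162 = 652.

652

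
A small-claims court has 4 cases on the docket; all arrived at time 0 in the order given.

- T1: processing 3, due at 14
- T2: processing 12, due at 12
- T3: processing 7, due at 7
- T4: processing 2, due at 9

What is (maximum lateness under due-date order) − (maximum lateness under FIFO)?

-5

EDD (increasing due date): T3 T4 T2 T1.
T3: 0→7, due 7, lateness 0
T4: 7→9, due 9, lateness 0
T2: 9→21, due 12, lateness 9
T1: 21→24, due 14, lateness 10
Maximum = 10.
FIFO (arrival order): T1 T2 T3 T4.
T1: 0→3, due 14, lateness -11
T2: 3→15, due 12, lateness 3
T3: 15→22, due 7, lateness 15
T4: 22→24, due 9, lateness 15
Maximum = 15.
Difference = 10 − 15 = -5.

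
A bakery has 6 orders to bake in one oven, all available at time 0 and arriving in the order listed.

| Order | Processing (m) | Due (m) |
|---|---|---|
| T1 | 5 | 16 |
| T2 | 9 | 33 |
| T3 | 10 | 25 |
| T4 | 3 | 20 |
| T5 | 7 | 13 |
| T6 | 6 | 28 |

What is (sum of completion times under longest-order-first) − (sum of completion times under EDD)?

LPT (decreasing processing time): T3 T2 T5 T6 T1 T4.
T3: 0→10
T2: 10→19
T5: 19→26
T6: 26→32
T1: 32→37
T4: 37→40
Sum = 10+19+26+32+37+40 = 164.
EDD (increasing due date): T5 T1 T4 T3 T6 T2.
T5: 0→7
T1: 7→12
T4: 12→15
T3: 15→25
T6: 25→31
T2: 31→40
Sum = 7+12+15+25+31+40 = 130.
Difference = 164 − 130 = 34.

34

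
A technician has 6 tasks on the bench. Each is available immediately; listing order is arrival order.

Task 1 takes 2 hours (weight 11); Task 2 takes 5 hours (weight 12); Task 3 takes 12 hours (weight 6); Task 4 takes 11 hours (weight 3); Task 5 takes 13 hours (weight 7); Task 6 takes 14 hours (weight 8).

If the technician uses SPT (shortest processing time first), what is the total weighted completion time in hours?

SPT (increasing processing time): Task 1 Task 2 Task 4 Task 3 Task 5 Task 6.
Task 1: finishes 2, weight 11, w·C = 22
Task 2: finishes 7, weight 12, w·C = 84
Task 4: finishes 18, weight 3, w·C = 54
Task 3: finishes 30, weight 6, w·C = 180
Task 5: finishes 43, weight 7, w·C = 301
Task 6: finishes 57, weight 8, w·C = 456
Sum = 22+84+54+180+301+456 = 1097.

1097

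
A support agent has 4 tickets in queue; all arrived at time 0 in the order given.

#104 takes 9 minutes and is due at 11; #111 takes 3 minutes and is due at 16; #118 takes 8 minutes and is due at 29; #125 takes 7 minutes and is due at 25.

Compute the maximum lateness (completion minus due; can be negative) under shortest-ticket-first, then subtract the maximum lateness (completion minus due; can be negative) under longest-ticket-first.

SPT (increasing processing time): #111 #125 #118 #104.
#111: 0→3, due 16, lateness -13
#125: 3→10, due 25, lateness -15
#118: 10→18, due 29, lateness -11
#104: 18→27, due 11, lateness 16
Maximum = 16.
LPT (decreasing processing time): #104 #118 #125 #111.
#104: 0→9, due 11, lateness -2
#118: 9→17, due 29, lateness -12
#125: 17→24, due 25, lateness -1
#111: 24→27, due 16, lateness 11
Maximum = 11.
Difference = 16 − 11 = 5.

5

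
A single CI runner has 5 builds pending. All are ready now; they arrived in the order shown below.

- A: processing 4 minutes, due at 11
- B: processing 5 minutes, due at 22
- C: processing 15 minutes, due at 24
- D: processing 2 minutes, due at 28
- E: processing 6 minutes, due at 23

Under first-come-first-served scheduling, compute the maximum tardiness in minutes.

FIFO (arrival order): A B C D E.
A: 0→4, due 11, tardiness 0
B: 4→9, due 22, tardiness 0
C: 9→24, due 24, tardiness 0
D: 24→26, due 28, tardiness 0
E: 26→32, due 23, tardiness 9
Maximum = 9.

9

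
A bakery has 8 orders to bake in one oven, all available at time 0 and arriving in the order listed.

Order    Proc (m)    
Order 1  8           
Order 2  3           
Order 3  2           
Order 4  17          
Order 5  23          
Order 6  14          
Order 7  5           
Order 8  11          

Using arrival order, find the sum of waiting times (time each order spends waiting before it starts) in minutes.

254

FIFO (arrival order): Order 1 Order 2 Order 3 Order 4 Order 5 Order 6 Order 7 Order 8.
Order 1: waits 0, runs 0→8
Order 2: waits 8, runs 8→11
Order 3: waits 11, runs 11→13
Order 4: waits 13, runs 13→30
Order 5: waits 30, runs 30→53
Order 6: waits 53, runs 53→67
Order 7: waits 67, runs 67→72
Order 8: waits 72, runs 72→83
Sum = 0+8+11+13+30+53+67+72 = 254.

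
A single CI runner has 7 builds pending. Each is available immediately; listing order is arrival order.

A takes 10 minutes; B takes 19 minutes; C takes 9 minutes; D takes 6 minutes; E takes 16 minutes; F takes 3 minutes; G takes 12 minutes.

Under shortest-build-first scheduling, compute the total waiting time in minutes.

SPT (increasing processing time): F D C A G E B.
F: waits 0, runs 0→3
D: waits 3, runs 3→9
C: waits 9, runs 9→18
A: waits 18, runs 18→28
G: waits 28, runs 28→40
E: waits 40, runs 40→56
B: waits 56, runs 56→75
Sum = 0+3+9+18+28+40+56 = 154.

154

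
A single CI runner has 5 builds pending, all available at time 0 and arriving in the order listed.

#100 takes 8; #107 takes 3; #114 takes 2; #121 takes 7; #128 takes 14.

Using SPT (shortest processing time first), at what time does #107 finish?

5

SPT (increasing processing time): #114 #107 #121 #100 #128.
#114: 0→2
#107: 2→5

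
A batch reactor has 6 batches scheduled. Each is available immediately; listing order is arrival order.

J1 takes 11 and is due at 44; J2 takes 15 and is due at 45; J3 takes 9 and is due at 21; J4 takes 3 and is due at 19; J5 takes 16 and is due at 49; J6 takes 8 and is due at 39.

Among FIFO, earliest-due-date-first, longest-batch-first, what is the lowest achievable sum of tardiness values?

14

FIFO (arrival order): J1 J2 J3 J4 J5 J6.
J1: 0→11, due 44, tardiness 0
J2: 11→26, due 45, tardiness 0
J3: 26→35, due 21, tardiness 14
J4: 35→38, due 19, tardiness 19
J5: 38→54, due 49, tardiness 5
J6: 54→62, due 39, tardiness 23
Sum = 0+0+14+19+5+23 = 61.
EDD (increasing due date): J4 J3 J6 J1 J2 J5.
J4: 0→3, due 19, tardiness 0
J3: 3→12, due 21, tardiness 0
J6: 12→20, due 39, tardiness 0
J1: 20→31, due 44, tardiness 0
J2: 31→46, due 45, tardiness 1
J5: 46→62, due 49, tardiness 13
Sum = 0+0+0+0+1+13 = 14.
LPT (decreasing processing time): J5 J2 J1 J3 J6 J4.
J5: 0→16, due 49, tardiness 0
J2: 16→31, due 45, tardiness 0
J1: 31→42, due 44, tardiness 0
J3: 42→51, due 21, tardiness 30
J6: 51→59, due 39, tardiness 20
J4: 59→62, due 19, tardiness 43
Sum = 0+0+0+30+20+43 = 93.
FIFO 61, EDD 14, LPT 93 → minimum 14.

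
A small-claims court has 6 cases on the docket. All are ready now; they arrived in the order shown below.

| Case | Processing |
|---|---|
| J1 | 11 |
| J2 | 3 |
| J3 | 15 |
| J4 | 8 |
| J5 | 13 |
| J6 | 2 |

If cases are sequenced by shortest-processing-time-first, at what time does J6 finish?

2

SPT (increasing processing time): J6 J2 J4 J1 J5 J3.
J6: 0→2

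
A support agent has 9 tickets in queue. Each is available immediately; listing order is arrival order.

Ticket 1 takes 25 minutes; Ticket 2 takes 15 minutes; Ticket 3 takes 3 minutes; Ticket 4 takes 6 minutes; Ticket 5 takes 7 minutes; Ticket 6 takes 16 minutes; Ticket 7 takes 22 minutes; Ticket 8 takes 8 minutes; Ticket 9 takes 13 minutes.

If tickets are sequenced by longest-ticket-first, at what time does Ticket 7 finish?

47

LPT (decreasing processing time): Ticket 1 Ticket 7 Ticket 6 Ticket 2 Ticket 9 Ticket 8 Ticket 5 Ticket 4 Ticket 3.
Ticket 1: 0→25
Ticket 7: 25→47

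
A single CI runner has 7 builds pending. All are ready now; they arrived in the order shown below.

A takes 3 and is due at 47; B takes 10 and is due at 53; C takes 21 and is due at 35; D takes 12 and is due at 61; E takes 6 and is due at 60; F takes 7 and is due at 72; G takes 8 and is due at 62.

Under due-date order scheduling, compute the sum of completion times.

298

EDD (increasing due date): C A B E D G F.
C: 0→21
A: 21→24
B: 24→34
E: 34→40
D: 40→52
G: 52→60
F: 60→67
Sum = 21+24+34+40+52+60+67 = 298.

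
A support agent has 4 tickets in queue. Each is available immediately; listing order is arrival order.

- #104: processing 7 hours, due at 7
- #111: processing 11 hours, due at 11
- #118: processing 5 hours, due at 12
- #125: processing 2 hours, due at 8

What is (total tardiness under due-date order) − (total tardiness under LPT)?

-16

EDD (increasing due date): #104 #125 #111 #118.
#104: 0→7, due 7, tardiness 0
#125: 7→9, due 8, tardiness 1
#111: 9→20, due 11, tardiness 9
#118: 20→25, due 12, tardiness 13
Sum = 0+1+9+13 = 23.
LPT (decreasing processing time): #111 #104 #118 #125.
#111: 0→11, due 11, tardiness 0
#104: 11→18, due 7, tardiness 11
#118: 18→23, due 12, tardiness 11
#125: 23→25, due 8, tardiness 17
Sum = 0+11+11+17 = 39.
Difference = 23 − 39 = -16.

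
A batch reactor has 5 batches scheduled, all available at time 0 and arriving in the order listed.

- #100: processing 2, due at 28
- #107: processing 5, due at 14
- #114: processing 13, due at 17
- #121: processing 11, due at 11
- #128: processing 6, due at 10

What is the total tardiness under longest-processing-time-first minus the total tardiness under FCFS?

LPT (decreasing processing time): #114 #121 #128 #107 #100.
#114: 0→13, due 17, tardiness 0
#121: 13→24, due 11, tardiness 13
#128: 24→30, due 10, tardiness 20
#107: 30→35, due 14, tardiness 21
#100: 35→37, due 28, tardiness 9
Sum = 0+13+20+21+9 = 63.
FIFO (arrival order): #100 #107 #114 #121 #128.
#100: 0→2, due 28, tardiness 0
#107: 2→7, due 14, tardiness 0
#114: 7→20, due 17, tardiness 3
#121: 20→31, due 11, tardiness 20
#128: 31→37, due 10, tardiness 27
Sum = 0+0+3+20+27 = 50.
Difference = 63 − 50 = 13.

13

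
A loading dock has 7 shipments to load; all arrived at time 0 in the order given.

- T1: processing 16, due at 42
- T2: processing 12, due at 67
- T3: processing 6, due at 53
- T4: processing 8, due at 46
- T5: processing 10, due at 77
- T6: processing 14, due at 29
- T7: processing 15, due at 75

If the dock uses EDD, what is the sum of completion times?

334

EDD (increasing due date): T6 T1 T4 T3 T2 T7 T5.
T6: 0→14
T1: 14→30
T4: 30→38
T3: 38→44
T2: 44→56
T7: 56→71
T5: 71→81
Sum = 14+30+38+44+56+71+81 = 334.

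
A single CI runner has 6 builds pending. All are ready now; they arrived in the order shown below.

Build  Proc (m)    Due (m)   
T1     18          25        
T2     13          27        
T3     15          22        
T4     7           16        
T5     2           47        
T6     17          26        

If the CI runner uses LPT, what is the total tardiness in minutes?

152

LPT (decreasing processing time): T1 T6 T3 T2 T4 T5.
T1: 0→18, due 25, tardiness 0
T6: 18→35, due 26, tardiness 9
T3: 35→50, due 22, tardiness 28
T2: 50→63, due 27, tardiness 36
T4: 63→70, due 16, tardiness 54
T5: 70→72, due 47, tardiness 25
Sum = 0+9+28+36+54+25 = 152.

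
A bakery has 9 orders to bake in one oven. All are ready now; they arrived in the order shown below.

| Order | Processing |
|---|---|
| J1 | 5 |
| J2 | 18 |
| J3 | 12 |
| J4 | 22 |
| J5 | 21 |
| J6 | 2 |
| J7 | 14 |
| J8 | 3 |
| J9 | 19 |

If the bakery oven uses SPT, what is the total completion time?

412

SPT (increasing processing time): J6 J8 J1 J3 J7 J2 J9 J5 J4.
J6: 0→2
J8: 2→5
J1: 5→10
J3: 10→22
J7: 22→36
J2: 36→54
J9: 54→73
J5: 73→94
J4: 94→116
Sum = 2+5+10+22+36+54+73+94+116 = 412.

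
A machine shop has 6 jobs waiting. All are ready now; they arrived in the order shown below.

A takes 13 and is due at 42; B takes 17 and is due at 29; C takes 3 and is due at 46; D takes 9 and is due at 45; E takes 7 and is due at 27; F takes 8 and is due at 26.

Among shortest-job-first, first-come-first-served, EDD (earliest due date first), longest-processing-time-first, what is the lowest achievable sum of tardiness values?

SPT (increasing processing time): C E F D A B.
C: 0→3, due 46, tardiness 0
E: 3→10, due 27, tardiness 0
F: 10→18, due 26, tardiness 0
D: 18→27, due 45, tardiness 0
A: 27→40, due 42, tardiness 0
B: 40→57, due 29, tardiness 28
Sum = 0+0+0+0+0+28 = 28.
FIFO (arrival order): A B C D E F.
A: 0→13, due 42, tardiness 0
B: 13→30, due 29, tardiness 1
C: 30→33, due 46, tardiness 0
D: 33→42, due 45, tardiness 0
E: 42→49, due 27, tardiness 22
F: 49→57, due 26, tardiness 31
Sum = 0+1+0+0+22+31 = 54.
EDD (increasing due date): F E B A D C.
F: 0→8, due 26, tardiness 0
E: 8→15, due 27, tardiness 0
B: 15→32, due 29, tardiness 3
A: 32→45, due 42, tardiness 3
D: 45→54, due 45, tardiness 9
C: 54→57, due 46, tardiness 11
Sum = 0+0+3+3+9+11 = 26.
LPT (decreasing processing time): B A D F E C.
B: 0→17, due 29, tardiness 0
A: 17→30, due 42, tardiness 0
D: 30→39, due 45, tardiness 0
F: 39→47, due 26, tardiness 21
E: 47→54, due 27, tardiness 27
C: 54→57, due 46, tardiness 11
Sum = 0+0+0+21+27+11 = 59.
SPT 28, FIFO 54, EDD 26, LPT 59 → minimum 26.

26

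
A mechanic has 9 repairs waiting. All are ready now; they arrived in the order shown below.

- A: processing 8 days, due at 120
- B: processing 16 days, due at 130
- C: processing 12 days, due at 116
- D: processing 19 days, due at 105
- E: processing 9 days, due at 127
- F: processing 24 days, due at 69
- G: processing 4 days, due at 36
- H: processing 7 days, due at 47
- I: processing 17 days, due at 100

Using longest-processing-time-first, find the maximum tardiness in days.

80

LPT (decreasing processing time): F D I B C E A H G.
F: 0→24, due 69, tardiness 0
D: 24→43, due 105, tardiness 0
I: 43→60, due 100, tardiness 0
B: 60→76, due 130, tardiness 0
C: 76→88, due 116, tardiness 0
E: 88→97, due 127, tardiness 0
A: 97→105, due 120, tardiness 0
H: 105→112, due 47, tardiness 65
G: 112→116, due 36, tardiness 80
Maximum = 80.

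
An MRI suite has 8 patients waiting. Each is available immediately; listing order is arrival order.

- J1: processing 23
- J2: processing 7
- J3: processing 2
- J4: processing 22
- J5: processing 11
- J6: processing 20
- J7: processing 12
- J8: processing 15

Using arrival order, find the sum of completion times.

498

FIFO (arrival order): J1 J2 J3 J4 J5 J6 J7 J8.
J1: 0→23
J2: 23→30
J3: 30→32
J4: 32→54
J5: 54→65
J6: 65→85
J7: 85→97
J8: 97→112
Sum = 23+30+32+54+65+85+97+112 = 498.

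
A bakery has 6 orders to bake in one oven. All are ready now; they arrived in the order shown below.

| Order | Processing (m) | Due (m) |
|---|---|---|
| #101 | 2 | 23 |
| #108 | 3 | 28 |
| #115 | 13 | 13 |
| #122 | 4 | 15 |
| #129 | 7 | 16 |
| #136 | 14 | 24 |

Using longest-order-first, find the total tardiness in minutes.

88

LPT (decreasing processing time): #136 #115 #129 #122 #108 #101.
#136: 0→14, due 24, tardiness 0
#115: 14→27, due 13, tardiness 14
#129: 27→34, due 16, tardiness 18
#122: 34→38, due 15, tardiness 23
#108: 38→41, due 28, tardiness 13
#101: 41→43, due 23, tardiness 20
Sum = 0+14+18+23+13+20 = 88.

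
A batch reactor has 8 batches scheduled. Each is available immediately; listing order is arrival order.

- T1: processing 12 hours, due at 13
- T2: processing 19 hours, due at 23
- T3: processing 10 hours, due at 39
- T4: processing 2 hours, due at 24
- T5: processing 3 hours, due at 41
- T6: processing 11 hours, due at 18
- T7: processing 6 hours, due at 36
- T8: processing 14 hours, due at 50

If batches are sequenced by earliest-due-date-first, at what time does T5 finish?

63

EDD (increasing due date): T1 T6 T2 T4 T7 T3 T5 T8.
T1: 0→12
T6: 12→23
T2: 23→42
T4: 42→44
T7: 44→50
T3: 50→60
T5: 60→63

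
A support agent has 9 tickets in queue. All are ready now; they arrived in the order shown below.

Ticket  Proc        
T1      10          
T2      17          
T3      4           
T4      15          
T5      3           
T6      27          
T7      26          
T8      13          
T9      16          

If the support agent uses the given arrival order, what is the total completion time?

587

FIFO (arrival order): T1 T2 T3 T4 T5 T6 T7 T8 T9.
T1: 0→10
T2: 10→27
T3: 27→31
T4: 31→46
T5: 46→49
T6: 49→76
T7: 76→102
T8: 102→115
T9: 115→131
Sum = 10+27+31+46+49+76+102+115+131 = 587.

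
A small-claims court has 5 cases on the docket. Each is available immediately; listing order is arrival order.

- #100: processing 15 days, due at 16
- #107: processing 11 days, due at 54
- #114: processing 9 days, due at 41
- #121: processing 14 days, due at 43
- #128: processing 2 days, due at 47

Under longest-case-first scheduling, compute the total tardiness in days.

LPT (decreasing processing time): #100 #121 #107 #114 #128.
#100: 0→15, due 16, tardiness 0
#121: 15→29, due 43, tardiness 0
#107: 29→40, due 54, tardiness 0
#114: 40→49, due 41, tardiness 8
#128: 49→51, due 47, tardiness 4
Sum = 0+0+0+8+4 = 12.

12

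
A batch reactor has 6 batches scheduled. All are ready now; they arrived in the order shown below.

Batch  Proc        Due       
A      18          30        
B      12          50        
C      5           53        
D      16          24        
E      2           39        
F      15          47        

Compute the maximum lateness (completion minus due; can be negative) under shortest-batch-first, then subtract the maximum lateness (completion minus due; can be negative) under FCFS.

11

SPT (increasing processing time): E C B F D A.
E: 0→2, due 39, lateness -37
C: 2→7, due 53, lateness -46
B: 7→19, due 50, lateness -31
F: 19→34, due 47, lateness -13
D: 34→50, due 24, lateness 26
A: 50→68, due 30, lateness 38
Maximum = 38.
FIFO (arrival order): A B C D E F.
A: 0→18, due 30, lateness -12
B: 18→30, due 50, lateness -20
C: 30→35, due 53, lateness -18
D: 35→51, due 24, lateness 27
E: 51→53, due 39, lateness 14
F: 53→68, due 47, lateness 21
Maximum = 27.
Difference = 38 − 27 = 11.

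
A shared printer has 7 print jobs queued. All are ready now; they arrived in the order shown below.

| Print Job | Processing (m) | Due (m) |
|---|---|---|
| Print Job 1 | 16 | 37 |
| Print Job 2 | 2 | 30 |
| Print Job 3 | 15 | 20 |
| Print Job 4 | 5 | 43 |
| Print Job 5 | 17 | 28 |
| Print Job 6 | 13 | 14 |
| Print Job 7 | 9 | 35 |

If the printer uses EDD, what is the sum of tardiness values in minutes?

132

EDD (increasing due date): Print Job 6 Print Job 3 Print Job 5 Print Job 2 Print Job 7 Print Job 1 Print Job 4.
Print Job 6: 0→13, due 14, tardiness 0
Print Job 3: 13→28, due 20, tardiness 8
Print Job 5: 28→45, due 28, tardiness 17
Print Job 2: 45→47, due 30, tardiness 17
Print Job 7: 47→56, due 35, tardiness 21
Print Job 1: 56→72, due 37, tardiness 35
Print Job 4: 72→77, due 43, tardiness 34
Sum = 0+8+17+17+21+35+34 = 132.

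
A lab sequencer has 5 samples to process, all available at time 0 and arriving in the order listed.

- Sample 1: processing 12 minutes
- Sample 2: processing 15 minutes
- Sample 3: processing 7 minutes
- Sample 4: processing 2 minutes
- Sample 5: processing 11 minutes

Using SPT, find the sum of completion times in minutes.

SPT (increasing processing time): Sample 4 Sample 3 Sample 5 Sample 1 Sample 2.
Sample 4: 0→2
Sample 3: 2→9
Sample 5: 9→20
Sample 1: 20→32
Sample 2: 32→47
Sum = 2+9+20+32+47 = 110.

110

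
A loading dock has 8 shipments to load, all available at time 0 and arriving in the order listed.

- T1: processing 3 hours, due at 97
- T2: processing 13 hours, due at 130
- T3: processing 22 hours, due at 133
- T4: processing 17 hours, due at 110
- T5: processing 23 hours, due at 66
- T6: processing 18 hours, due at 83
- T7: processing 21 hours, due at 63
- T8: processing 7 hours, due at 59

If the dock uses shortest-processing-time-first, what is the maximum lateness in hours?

58

SPT (increasing processing time): T1 T8 T2 T4 T6 T7 T3 T5.
T1: 0→3, due 97, lateness -94
T8: 3→10, due 59, lateness -49
T2: 10→23, due 130, lateness -107
T4: 23→40, due 110, lateness -70
T6: 40→58, due 83, lateness -25
T7: 58→79, due 63, lateness 16
T3: 79→101, due 133, lateness -32
T5: 101→124, due 66, lateness 58
Maximum = 58.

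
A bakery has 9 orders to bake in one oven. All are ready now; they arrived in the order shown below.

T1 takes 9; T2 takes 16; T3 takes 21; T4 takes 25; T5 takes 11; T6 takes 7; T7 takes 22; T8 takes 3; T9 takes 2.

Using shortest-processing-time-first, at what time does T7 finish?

91

SPT (increasing processing time): T9 T8 T6 T1 T5 T2 T3 T7 T4.
T9: 0→2
T8: 2→5
T6: 5→12
T1: 12→21
T5: 21→32
T2: 32→48
T3: 48→69
T7: 69→91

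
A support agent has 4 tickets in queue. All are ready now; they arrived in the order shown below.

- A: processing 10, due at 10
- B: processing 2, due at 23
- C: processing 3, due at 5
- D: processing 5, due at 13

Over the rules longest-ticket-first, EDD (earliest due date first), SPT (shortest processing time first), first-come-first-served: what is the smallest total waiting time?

LPT (decreasing processing time): A D C B.
A: waits 0, runs 0→10
D: waits 10, runs 10→15
C: waits 15, runs 15→18
B: waits 18, runs 18→20
Sum = 0+10+15+18 = 43.
EDD (increasing due date): C A D B.
C: waits 0, runs 0→3
A: waits 3, runs 3→13
D: waits 13, runs 13→18
B: waits 18, runs 18→20
Sum = 0+3+13+18 = 34.
SPT (increasing processing time): B C D A.
B: waits 0, runs 0→2
C: waits 2, runs 2→5
D: waits 5, runs 5→10
A: waits 10, runs 10→20
Sum = 0+2+5+10 = 17.
FIFO (arrival order): A B C D.
A: waits 0, runs 0→10
B: waits 10, runs 10→12
C: waits 12, runs 12→15
D: waits 15, runs 15→20
Sum = 0+10+12+15 = 37.
LPT 43, EDD 34, SPT 17, FIFO 37 → minimum 17.

17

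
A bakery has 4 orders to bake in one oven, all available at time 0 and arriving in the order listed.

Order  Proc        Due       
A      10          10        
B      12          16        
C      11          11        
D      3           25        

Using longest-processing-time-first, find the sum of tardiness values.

LPT (decreasing processing time): B C A D.
B: 0→12, due 16, tardiness 0
C: 12→23, due 11, tardiness 12
A: 23→33, due 10, tardiness 23
D: 33→36, due 25, tardiness 11
Sum = 0+12+23+11 = 46.

46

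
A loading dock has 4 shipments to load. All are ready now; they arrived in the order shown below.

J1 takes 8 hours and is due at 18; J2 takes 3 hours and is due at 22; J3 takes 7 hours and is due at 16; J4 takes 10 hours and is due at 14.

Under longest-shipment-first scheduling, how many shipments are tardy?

LPT (decreasing processing time): J4 J1 J3 J2.
J4: 0→10, due 14, tardiness 0
J1: 10→18, due 18, tardiness 0
J3: 18→25, due 16, tardiness 9
J2: 25→28, due 22, tardiness 6
Late shipments: 2.

2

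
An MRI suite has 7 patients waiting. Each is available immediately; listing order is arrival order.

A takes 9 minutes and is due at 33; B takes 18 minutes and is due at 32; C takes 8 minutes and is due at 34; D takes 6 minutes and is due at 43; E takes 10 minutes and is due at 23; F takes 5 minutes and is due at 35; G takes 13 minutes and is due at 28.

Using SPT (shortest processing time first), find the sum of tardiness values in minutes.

SPT (increasing processing time): F D C A E G B.
F: 0→5, due 35, tardiness 0
D: 5→11, due 43, tardiness 0
C: 11→19, due 34, tardiness 0
A: 19→28, due 33, tardiness 0
E: 28→38, due 23, tardiness 15
G: 38→51, due 28, tardiness 23
B: 51→69, due 32, tardiness 37
Sum = 0+0+0+0+15+23+37 = 75.

75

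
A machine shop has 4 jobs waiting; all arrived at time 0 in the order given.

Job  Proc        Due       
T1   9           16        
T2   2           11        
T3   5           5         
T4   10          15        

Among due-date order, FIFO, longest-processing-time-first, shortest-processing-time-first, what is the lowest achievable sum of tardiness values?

EDD (increasing due date): T3 T2 T4 T1.
T3: 0→5, due 5, tardiness 0
T2: 5→7, due 11, tardiness 0
T4: 7→17, due 15, tardiness 2
T1: 17→26, due 16, tardiness 10
Sum = 0+0+2+10 = 12.
FIFO (arrival order): T1 T2 T3 T4.
T1: 0→9, due 16, tardiness 0
T2: 9→11, due 11, tardiness 0
T3: 11→16, due 5, tardiness 11
T4: 16→26, due 15, tardiness 11
Sum = 0+0+11+11 = 22.
LPT (decreasing processing time): T4 T1 T3 T2.
T4: 0→10, due 15, tardiness 0
T1: 10→19, due 16, tardiness 3
T3: 19→24, due 5, tardiness 19
T2: 24→26, due 11, tardiness 15
Sum = 0+3+19+15 = 37.
SPT (increasing processing time): T2 T3 T1 T4.
T2: 0→2, due 11, tardiness 0
T3: 2→7, due 5, tardiness 2
T1: 7→16, due 16, tardiness 0
T4: 16→26, due 15, tardiness 11
Sum = 0+2+0+11 = 13.
EDD 12, FIFO 22, LPT 37, SPT 13 → minimum 12.

12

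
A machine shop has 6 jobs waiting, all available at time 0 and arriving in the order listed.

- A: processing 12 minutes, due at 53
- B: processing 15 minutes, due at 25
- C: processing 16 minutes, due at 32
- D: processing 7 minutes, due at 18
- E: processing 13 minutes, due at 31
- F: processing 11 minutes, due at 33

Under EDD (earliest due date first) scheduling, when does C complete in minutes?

EDD (increasing due date): D B E C F A.
D: 0→7
B: 7→22
E: 22→35
C: 35→51

51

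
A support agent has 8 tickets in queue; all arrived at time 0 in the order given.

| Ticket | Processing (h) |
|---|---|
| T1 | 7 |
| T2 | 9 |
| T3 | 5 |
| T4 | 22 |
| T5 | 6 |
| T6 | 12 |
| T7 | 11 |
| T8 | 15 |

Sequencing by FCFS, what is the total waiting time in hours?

FIFO (arrival order): T1 T2 T3 T4 T5 T6 T7 T8.
T1: waits 0, runs 0→7
T2: waits 7, runs 7→16
T3: waits 16, runs 16→21
T4: waits 21, runs 21→43
T5: waits 43, runs 43→49
T6: waits 49, runs 49→61
T7: waits 61, runs 61→72
T8: waits 72, runs 72→87
Sum = 0+7+16+21+43+49+61+72 = 269.

269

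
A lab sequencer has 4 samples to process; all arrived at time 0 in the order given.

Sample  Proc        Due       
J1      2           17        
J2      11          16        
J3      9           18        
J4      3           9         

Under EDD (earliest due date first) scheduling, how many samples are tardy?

1

EDD (increasing due date): J4 J2 J1 J3.
J4: 0→3, due 9, tardiness 0
J2: 3→14, due 16, tardiness 0
J1: 14→16, due 17, tardiness 0
J3: 16→25, due 18, tardiness 7
Late samples: 1.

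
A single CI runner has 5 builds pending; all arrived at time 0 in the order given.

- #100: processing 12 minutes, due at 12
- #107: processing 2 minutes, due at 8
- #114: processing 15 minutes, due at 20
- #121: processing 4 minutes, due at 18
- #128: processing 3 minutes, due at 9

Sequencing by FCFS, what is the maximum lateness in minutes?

FIFO (arrival order): #100 #107 #114 #121 #128.
#100: 0→12, due 12, lateness 0
#107: 12→14, due 8, lateness 6
#114: 14→29, due 20, lateness 9
#121: 29→33, due 18, lateness 15
#128: 33→36, due 9, lateness 27
Maximum = 27.

27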